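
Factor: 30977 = 30977^1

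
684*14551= 9952884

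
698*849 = 592602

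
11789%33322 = 11789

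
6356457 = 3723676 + 2632781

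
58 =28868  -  28810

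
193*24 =4632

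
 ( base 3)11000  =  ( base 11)99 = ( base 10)108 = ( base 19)5d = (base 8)154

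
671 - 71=600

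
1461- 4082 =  - 2621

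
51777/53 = 51777/53 = 976.92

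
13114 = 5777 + 7337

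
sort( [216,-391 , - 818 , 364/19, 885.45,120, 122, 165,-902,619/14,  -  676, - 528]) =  [  -  902, - 818, - 676, - 528, - 391,364/19,619/14,120,122 , 165 , 216, 885.45] 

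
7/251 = 7/251 = 0.03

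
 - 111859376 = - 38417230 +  - 73442146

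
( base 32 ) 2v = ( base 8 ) 137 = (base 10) 95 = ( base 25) 3K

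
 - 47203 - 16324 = - 63527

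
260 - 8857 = -8597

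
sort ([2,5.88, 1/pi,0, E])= [0, 1/pi,2, E,5.88]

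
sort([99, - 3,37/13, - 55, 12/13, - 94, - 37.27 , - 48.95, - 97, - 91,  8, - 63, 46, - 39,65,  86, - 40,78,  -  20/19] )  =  [ - 97, - 94, - 91, - 63,-55, - 48.95, - 40,-39, - 37.27,  -  3, - 20/19,12/13, 37/13,8, 46,65 , 78, 86,  99 ]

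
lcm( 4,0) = 0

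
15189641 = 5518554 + 9671087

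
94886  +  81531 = 176417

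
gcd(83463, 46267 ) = 1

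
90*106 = 9540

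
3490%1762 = 1728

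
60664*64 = 3882496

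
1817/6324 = 1817/6324= 0.29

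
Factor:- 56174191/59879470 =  - 2^( - 1) *5^ ( - 1) * 7^( - 2) * 122203^( - 1) * 56174191^1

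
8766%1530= 1116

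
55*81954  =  4507470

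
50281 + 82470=132751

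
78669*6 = 472014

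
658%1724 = 658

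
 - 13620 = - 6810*2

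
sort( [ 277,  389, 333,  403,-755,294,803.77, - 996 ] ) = [ - 996, - 755,277,294, 333 , 389,403, 803.77 ]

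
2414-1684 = 730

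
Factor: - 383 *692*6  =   - 2^3*3^1*173^1*383^1 = - 1590216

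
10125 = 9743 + 382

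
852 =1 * 852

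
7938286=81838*97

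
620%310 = 0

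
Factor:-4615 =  - 5^1*13^1*71^1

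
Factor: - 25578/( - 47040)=87/160 =2^( - 5) *3^1*5^( - 1)*29^1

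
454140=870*522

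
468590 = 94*4985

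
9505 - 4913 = 4592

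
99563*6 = 597378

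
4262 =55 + 4207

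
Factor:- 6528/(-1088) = 2^1*  3^1 = 6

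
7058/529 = 7058/529= 13.34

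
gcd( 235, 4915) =5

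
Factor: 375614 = 2^1*109^1 *1723^1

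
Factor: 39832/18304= 383/176 = 2^( - 4)*11^ ( - 1)*383^1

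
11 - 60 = - 49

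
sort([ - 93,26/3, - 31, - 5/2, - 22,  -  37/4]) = [ - 93, - 31, - 22, - 37/4 ,-5/2,  26/3] 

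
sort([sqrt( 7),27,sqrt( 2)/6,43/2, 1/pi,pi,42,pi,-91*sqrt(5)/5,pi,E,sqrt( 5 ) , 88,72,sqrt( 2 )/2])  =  [ - 91*sqrt(5)/5,sqrt( 2)/6, 1/pi,sqrt(2)/2, sqrt( 5),sqrt(7), E,  pi , pi  ,  pi,43/2,27, 42,72 , 88]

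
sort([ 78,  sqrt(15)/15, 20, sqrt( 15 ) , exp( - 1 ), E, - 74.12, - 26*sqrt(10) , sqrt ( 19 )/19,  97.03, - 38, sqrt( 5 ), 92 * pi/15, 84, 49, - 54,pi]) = [ - 26*sqrt ( 10),-74.12, - 54 , - 38, sqrt ( 19) /19,sqrt( 15) /15,  exp(- 1 ),sqrt( 5), E, pi, sqrt ( 15 ), 92*pi/15,  20,49, 78,84, 97.03]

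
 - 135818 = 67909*( - 2) 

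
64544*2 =129088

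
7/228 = 7/228 =0.03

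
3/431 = 3/431=0.01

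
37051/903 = 41 + 4/129 = 41.03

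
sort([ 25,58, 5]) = [ 5, 25, 58]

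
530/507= 1 + 23/507 =1.05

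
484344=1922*252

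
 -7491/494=  -  7491/494 = - 15.16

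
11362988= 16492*689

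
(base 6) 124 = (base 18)2g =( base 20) 2c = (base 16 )34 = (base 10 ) 52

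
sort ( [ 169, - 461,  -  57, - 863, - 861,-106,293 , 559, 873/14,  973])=[-863,  -  861, - 461, -106,-57,873/14 , 169 , 293,559, 973]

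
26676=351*76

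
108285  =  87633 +20652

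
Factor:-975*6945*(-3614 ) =2^1*3^2*5^3*13^2*139^1*463^1 = 24471749250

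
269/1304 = 269/1304= 0.21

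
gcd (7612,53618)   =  2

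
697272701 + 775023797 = 1472296498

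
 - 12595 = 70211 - 82806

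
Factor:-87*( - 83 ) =3^1*29^1*83^1 = 7221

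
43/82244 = 43/82244= 0.00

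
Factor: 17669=17669^1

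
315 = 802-487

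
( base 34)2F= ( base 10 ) 83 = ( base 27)32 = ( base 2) 1010011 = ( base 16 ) 53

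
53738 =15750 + 37988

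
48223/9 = 5358 + 1/9 = 5358.11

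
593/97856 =593/97856  =  0.01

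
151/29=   5 + 6/29 = 5.21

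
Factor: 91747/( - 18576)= -2^(-4)*3^ ( - 3 )*23^1*43^( - 1 )*3989^1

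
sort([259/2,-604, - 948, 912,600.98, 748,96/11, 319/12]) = [  -  948, - 604, 96/11, 319/12,  259/2, 600.98,748 , 912 ] 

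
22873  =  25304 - 2431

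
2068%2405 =2068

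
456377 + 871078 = 1327455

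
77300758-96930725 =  - 19629967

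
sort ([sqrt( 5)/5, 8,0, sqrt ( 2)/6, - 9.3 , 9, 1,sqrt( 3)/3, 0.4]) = [ - 9.3, 0,sqrt( 2 ) /6,0.4,  sqrt( 5 ) /5,sqrt( 3 ) /3, 1, 8,9]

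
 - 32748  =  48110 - 80858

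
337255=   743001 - 405746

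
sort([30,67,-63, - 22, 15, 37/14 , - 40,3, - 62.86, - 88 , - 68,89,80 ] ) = [ - 88, - 68, - 63, - 62.86,-40 , - 22 , 37/14, 3, 15 , 30, 67 , 80,  89 ] 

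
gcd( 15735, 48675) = 15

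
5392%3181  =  2211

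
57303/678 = 84 + 117/226 = 84.52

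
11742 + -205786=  - 194044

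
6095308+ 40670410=46765718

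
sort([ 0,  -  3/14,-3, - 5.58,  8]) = [ - 5.58,  -  3, - 3/14,0,  8 ]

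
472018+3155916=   3627934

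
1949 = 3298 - 1349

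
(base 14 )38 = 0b110010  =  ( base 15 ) 35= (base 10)50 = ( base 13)3b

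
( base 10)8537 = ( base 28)AOP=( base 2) 10000101011001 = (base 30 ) 9eh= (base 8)20531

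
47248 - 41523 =5725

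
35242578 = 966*36483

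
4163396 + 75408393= 79571789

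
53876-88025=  - 34149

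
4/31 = 4/31 = 0.13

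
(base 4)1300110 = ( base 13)336C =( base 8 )16024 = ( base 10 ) 7188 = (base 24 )CBC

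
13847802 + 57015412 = 70863214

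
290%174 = 116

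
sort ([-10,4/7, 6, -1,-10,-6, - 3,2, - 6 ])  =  [-10,  -  10, - 6,-6, - 3, - 1,4/7,2,6]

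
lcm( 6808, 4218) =388056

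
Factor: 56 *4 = 2^5 *7^1 =224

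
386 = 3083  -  2697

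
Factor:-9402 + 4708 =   -  4694 = - 2^1 * 2347^1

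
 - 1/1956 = -1 + 1955/1956 = -  0.00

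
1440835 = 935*1541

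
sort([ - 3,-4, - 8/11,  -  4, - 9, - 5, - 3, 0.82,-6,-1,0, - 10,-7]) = [ - 10, - 9,  -  7, - 6, - 5, - 4, - 4,- 3, - 3, -1,-8/11,  0 , 0.82 ]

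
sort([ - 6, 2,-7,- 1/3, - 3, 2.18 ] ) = [ - 7, - 6, - 3,-1/3 , 2,2.18 ] 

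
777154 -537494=239660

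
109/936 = 109/936 = 0.12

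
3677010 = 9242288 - 5565278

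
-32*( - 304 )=9728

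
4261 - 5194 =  - 933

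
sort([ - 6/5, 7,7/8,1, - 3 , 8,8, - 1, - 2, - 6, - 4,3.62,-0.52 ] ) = [ - 6, - 4, -3,- 2, - 6/5, - 1, - 0.52,7/8,1, 3.62,7,8,8 ]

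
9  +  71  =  80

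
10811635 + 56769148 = 67580783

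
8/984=1/123  =  0.01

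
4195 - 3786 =409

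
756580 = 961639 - 205059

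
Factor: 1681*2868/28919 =2^2* 3^1*11^(-2)*41^2 = 20172/121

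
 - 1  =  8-9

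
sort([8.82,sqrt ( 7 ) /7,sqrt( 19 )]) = [ sqrt( 7)/7, sqrt(19) , 8.82 ]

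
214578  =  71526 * 3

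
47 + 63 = 110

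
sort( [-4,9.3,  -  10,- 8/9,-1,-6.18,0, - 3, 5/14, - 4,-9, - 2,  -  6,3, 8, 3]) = [ - 10, - 9 ,-6.18,- 6, -4, - 4,-3, - 2 ,-1,-8/9, 0,  5/14, 3,3, 8, 9.3]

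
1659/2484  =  553/828 = 0.67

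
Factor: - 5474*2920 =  - 2^4*5^1*7^1*17^1*23^1*73^1 = -15984080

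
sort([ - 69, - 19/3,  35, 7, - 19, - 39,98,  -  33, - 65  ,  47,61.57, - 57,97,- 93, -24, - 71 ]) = [-93,-71, - 69, - 65,-57,-39, - 33, - 24 , - 19 ,-19/3,7,35, 47,61.57,97,  98 ]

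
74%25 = 24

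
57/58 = 57/58= 0.98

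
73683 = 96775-23092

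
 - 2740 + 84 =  - 2656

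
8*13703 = 109624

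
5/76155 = 1/15231 = 0.00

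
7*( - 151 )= - 1057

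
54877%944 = 125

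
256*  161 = 41216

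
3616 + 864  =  4480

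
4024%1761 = 502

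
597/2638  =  597/2638  =  0.23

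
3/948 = 1/316 = 0.00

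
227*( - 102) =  - 23154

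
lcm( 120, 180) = 360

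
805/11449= 805/11449 = 0.07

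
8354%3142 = 2070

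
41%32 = 9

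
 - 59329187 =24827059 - 84156246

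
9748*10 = 97480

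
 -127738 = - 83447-44291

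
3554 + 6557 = 10111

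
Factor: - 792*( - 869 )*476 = 327606048 = 2^5*3^2*7^1 * 11^2 * 17^1*79^1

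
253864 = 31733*8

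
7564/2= 3782=3782.00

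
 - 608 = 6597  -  7205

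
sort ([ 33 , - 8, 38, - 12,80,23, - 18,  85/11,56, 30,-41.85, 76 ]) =[ - 41.85, - 18, - 12, - 8,85/11,23,30,33, 38,  56, 76,80] 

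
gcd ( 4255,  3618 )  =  1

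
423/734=423/734 = 0.58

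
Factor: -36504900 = - 2^2*3^2* 5^2*47^1*863^1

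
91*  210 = 19110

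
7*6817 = 47719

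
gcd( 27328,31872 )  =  64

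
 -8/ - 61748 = 2/15437 = 0.00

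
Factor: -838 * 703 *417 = -245660538= -  2^1*3^1*19^1*37^1 * 139^1*419^1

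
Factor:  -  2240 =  - 2^6*5^1*7^1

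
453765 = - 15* ( - 30251 ) 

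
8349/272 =30 + 189/272=30.69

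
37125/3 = 12375 =12375.00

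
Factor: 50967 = 3^2*7^1*809^1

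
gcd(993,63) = 3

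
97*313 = 30361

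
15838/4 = 7919/2 = 3959.50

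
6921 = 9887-2966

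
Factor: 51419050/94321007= 2^1*5^2 * 11^( - 1 )*17^1*179^( - 1) *47903^ ( - 1)*60493^1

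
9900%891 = 99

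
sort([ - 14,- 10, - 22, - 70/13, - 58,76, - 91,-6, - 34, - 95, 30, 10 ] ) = [ - 95, - 91, - 58, -34,-22, - 14, - 10,-6, - 70/13,  10,  30, 76 ]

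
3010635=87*34605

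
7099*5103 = 36226197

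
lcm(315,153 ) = 5355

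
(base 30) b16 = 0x26D0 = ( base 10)9936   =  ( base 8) 23320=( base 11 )7513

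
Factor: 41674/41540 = 2^( - 1)*5^( - 1)*31^( - 1)*311^1 = 311/310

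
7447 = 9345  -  1898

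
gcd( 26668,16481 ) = 1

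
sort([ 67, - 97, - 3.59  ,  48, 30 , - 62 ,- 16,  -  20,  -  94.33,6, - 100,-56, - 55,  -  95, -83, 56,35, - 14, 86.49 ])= [ - 100, - 97, - 95,  -  94.33 , - 83, - 62, - 56, - 55 , - 20,  -  16,-14, - 3.59,6, 30, 35, 48,56,67 , 86.49]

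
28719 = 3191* 9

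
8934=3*2978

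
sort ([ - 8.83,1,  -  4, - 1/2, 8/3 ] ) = [ - 8.83,-4, - 1/2,1,  8/3]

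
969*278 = 269382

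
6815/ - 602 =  - 12+409/602 =- 11.32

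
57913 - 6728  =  51185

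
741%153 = 129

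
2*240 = 480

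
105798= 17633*6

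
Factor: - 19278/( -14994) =9/7=3^2*7^( - 1 ) 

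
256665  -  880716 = -624051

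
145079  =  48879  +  96200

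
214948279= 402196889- 187248610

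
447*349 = 156003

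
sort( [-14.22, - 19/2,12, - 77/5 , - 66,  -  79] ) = [ - 79, - 66,- 77/5,-14.22, - 19/2,12]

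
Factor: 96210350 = 2^1 * 5^2*43^1*73^1*613^1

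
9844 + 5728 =15572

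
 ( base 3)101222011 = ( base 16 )1f3c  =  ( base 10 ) 7996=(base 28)A5G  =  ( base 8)17474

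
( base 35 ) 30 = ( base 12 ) 89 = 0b1101001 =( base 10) 105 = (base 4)1221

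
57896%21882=14132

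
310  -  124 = 186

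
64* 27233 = 1742912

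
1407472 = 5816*242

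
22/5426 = 11/2713  =  0.00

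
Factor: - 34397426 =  - 2^1*7^1 * 17^1*113^1*1279^1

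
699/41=699/41 = 17.05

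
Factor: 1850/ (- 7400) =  - 2^(- 2) = - 1/4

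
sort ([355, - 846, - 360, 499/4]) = [ - 846, - 360,499/4, 355]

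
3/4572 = 1/1524 = 0.00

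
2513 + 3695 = 6208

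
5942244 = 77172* 77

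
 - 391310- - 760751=369441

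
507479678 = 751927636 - 244447958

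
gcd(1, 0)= 1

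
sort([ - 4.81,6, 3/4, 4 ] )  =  [ - 4.81, 3/4,4, 6 ]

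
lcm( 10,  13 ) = 130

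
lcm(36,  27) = 108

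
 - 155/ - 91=155/91=1.70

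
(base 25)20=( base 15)35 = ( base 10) 50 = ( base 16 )32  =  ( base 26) 1o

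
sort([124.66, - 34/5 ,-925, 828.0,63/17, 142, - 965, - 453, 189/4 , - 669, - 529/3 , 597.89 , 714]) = [ - 965, - 925, - 669, - 453, - 529/3 ,  -  34/5,63/17 , 189/4, 124.66 , 142, 597.89,714, 828.0]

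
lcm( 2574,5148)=5148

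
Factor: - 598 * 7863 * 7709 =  - 36248288466  =  - 2^1*3^1*13^2*23^1 * 593^1*2621^1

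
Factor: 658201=43^1*15307^1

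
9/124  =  9/124 =0.07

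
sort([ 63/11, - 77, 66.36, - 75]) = [  -  77,- 75, 63/11, 66.36 ]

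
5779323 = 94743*61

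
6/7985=6/7985 = 0.00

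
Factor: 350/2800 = 2^( - 3 )   =  1/8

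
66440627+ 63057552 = 129498179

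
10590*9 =95310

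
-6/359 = -6/359 = - 0.02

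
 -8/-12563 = 8/12563 = 0.00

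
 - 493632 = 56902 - 550534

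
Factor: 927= 3^2 * 103^1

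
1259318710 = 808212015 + 451106695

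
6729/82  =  6729/82 = 82.06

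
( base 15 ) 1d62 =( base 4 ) 1203320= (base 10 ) 6392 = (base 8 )14370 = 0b1100011111000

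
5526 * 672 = 3713472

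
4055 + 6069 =10124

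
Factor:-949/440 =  - 2^ ( - 3) *5^(-1 )*11^( -1 )*13^1*73^1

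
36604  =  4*9151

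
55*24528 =1349040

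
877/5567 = 877/5567 = 0.16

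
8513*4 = 34052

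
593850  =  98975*6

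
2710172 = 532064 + 2178108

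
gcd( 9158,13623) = 19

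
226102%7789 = 221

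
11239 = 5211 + 6028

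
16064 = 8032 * 2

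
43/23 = 1 + 20/23  =  1.87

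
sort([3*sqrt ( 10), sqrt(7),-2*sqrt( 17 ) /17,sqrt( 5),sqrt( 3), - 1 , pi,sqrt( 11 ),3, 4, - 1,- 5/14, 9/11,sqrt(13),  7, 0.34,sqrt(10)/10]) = [ - 1, - 1,-2*sqrt( 17)/17, - 5/14,sqrt(10)/10, 0.34 , 9/11,sqrt( 3), sqrt( 5),sqrt (7),3, pi,sqrt( 11 ),sqrt( 13 ),4,7, 3 * sqrt(10 ) ]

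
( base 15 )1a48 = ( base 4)1120331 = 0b1011000111101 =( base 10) 5693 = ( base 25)92i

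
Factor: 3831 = 3^1*1277^1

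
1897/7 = 271 = 271.00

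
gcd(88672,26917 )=1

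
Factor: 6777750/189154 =484125/13511 = 3^1 * 5^3*59^( - 1)*229^(  -  1)*1291^1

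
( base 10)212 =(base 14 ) 112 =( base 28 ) 7g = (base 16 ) D4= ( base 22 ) 9e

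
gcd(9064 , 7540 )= 4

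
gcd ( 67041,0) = 67041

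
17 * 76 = 1292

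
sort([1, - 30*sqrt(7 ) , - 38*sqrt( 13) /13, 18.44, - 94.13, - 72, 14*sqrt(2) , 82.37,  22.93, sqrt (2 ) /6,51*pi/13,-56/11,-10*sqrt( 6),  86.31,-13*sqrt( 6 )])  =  [-94.13, - 30*sqrt(7), - 72, - 13*sqrt (6 ),- 10*sqrt(6),-38*sqrt( 13)/13, - 56/11,sqrt( 2)/6, 1 , 51*pi/13, 18.44, 14*sqrt(2) , 22.93, 82.37, 86.31] 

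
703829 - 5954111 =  - 5250282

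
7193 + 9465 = 16658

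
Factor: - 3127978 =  - 2^1 * 7^1*373^1*599^1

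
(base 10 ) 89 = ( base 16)59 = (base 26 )3B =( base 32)2p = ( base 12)75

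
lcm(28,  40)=280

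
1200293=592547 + 607746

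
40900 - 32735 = 8165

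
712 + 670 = 1382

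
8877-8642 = 235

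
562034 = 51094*11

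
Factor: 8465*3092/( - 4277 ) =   -  2^2  *5^1 *7^ ( - 1)*13^( -1)* 47^( - 1 )*773^1 * 1693^1  =  -  26173780/4277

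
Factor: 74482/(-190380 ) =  - 223/570 = - 2^( - 1) * 3^(-1)*5^( - 1) *19^ (-1)*223^1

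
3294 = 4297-1003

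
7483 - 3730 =3753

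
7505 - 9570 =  - 2065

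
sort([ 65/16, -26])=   [ - 26,65/16 ]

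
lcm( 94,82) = 3854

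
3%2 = 1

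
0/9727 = 0 = 0.00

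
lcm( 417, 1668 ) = 1668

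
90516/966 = 15086/161= 93.70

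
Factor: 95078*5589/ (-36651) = -2^1*3^4*19^( - 1)*23^1* 137^1 * 347^1*643^(  -  1) = - 177130314/12217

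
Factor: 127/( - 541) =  - 127^1*541^( - 1)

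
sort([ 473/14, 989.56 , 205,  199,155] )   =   [473/14,155,199,205,989.56 ] 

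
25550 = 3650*7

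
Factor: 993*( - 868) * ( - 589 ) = 2^2*3^1*7^1 * 19^1*  31^2*331^1 = 507673236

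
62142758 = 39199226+22943532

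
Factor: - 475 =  - 5^2*19^1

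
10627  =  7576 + 3051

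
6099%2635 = 829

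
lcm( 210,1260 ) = 1260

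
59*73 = 4307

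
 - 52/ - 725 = 52/725=0.07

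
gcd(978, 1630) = 326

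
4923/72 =68+3/8 = 68.38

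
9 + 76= 85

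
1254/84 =14 + 13/14=14.93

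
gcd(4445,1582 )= 7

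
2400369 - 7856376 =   -  5456007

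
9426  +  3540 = 12966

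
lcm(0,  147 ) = 0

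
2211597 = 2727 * 811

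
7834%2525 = 259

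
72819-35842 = 36977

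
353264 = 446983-93719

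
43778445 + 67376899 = 111155344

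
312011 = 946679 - 634668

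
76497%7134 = 5157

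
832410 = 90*9249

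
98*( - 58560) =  - 5738880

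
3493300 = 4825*724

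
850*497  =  422450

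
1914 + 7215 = 9129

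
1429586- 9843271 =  - 8413685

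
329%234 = 95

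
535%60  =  55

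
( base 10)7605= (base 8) 16665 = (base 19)1215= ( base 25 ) c45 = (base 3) 101102200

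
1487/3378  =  1487/3378 =0.44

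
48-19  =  29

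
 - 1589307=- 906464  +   - 682843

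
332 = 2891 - 2559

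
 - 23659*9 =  - 212931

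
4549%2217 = 115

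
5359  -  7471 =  - 2112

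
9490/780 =12+1/6 =12.17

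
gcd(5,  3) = 1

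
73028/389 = 73028/389 = 187.73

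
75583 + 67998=143581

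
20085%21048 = 20085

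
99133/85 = 99133/85 = 1166.27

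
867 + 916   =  1783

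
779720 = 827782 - 48062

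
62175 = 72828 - 10653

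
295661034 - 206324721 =89336313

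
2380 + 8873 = 11253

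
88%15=13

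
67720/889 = 67720/889 = 76.18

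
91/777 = 13/111 =0.12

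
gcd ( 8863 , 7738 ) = 1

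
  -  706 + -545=-1251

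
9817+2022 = 11839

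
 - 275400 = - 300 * 918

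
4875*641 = 3124875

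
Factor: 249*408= 101592 = 2^3*3^2*17^1  *83^1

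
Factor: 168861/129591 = 43/33  =  3^( - 1)*11^(- 1) * 43^1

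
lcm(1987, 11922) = 11922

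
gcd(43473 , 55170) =3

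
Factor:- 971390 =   -  2^1*5^1*7^1*13877^1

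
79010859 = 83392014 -4381155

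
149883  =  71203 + 78680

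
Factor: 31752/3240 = 5^( - 1 )*7^2 = 49/5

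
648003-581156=66847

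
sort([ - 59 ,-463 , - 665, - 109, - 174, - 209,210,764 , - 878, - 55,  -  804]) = [ - 878,  -  804, - 665, - 463, - 209,-174, - 109, - 59, - 55,  210,764 ]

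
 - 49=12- 61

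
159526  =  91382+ 68144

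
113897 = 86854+27043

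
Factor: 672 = 2^5 * 3^1 * 7^1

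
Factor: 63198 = 2^1 * 3^2 * 3511^1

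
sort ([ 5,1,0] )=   [ 0, 1,5]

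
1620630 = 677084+943546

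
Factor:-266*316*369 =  - 2^3*3^2* 7^1*19^1 * 41^1*79^1 = - 31016664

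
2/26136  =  1/13068 = 0.00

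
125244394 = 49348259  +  75896135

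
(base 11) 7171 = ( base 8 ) 22454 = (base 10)9516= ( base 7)36513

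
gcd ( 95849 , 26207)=73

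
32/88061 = 32/88061 = 0.00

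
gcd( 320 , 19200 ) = 320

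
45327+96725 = 142052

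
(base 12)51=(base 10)61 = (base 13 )49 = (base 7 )115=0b111101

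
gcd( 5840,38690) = 730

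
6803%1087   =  281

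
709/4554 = 709/4554 = 0.16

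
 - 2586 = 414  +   - 3000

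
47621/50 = 952 + 21/50 = 952.42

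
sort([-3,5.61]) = [-3,5.61] 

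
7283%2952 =1379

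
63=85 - 22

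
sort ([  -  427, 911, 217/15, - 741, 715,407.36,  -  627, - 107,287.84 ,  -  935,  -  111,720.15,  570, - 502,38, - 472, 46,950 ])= [  -  935, - 741, - 627,  -  502, - 472,-427 , - 111, - 107, 217/15, 38 , 46, 287.84 , 407.36,570, 715 , 720.15, 911, 950 ] 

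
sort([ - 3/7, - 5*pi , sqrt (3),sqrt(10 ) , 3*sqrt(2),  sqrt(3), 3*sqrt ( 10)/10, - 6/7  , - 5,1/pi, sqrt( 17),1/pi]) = [  -  5* pi, - 5, - 6/7, - 3/7, 1/pi,  1/pi,3*sqrt( 10)/10, sqrt(3 ) , sqrt(3),sqrt(10), sqrt( 17) , 3 * sqrt(2)]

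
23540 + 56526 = 80066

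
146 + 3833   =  3979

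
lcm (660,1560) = 17160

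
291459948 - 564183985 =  - 272724037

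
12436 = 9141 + 3295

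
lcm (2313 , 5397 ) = 16191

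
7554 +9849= 17403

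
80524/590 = 136 + 142/295 = 136.48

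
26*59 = 1534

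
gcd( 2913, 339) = 3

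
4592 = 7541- 2949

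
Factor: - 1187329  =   - 11^1*13^1  *  19^2*23^1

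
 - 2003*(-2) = 4006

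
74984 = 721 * 104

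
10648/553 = 10648/553 = 19.25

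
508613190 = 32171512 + 476441678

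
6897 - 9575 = -2678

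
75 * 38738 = 2905350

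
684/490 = 342/245 = 1.40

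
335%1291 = 335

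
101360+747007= 848367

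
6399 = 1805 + 4594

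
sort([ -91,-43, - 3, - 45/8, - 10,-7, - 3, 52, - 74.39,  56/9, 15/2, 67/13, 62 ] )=[ -91,-74.39, - 43, - 10,-7, - 45/8,-3, - 3, 67/13, 56/9, 15/2, 52,62] 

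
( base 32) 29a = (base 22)4ie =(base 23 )4a0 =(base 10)2346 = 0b100100101010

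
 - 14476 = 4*( - 3619)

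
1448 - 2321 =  - 873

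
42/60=7/10 = 0.70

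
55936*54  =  3020544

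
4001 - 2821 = 1180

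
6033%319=291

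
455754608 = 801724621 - 345970013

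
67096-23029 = 44067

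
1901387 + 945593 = 2846980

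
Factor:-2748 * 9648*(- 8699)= 2^6*3^3*67^1*229^1*8699^1= 230634012096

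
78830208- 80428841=-1598633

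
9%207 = 9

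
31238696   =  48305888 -17067192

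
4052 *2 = 8104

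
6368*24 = 152832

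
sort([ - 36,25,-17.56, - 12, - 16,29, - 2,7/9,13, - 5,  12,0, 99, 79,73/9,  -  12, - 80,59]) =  [ - 80, - 36, - 17.56,-16,-12,- 12, - 5,  -  2, 0,  7/9,73/9,12,13,25,  29,59, 79,99]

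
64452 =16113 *4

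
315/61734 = 105/20578 = 0.01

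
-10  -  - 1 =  - 9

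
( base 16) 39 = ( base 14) 41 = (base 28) 21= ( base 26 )25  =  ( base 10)57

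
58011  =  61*951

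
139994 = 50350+89644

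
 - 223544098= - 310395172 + 86851074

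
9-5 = 4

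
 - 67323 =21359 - 88682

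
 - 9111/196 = -9111/196 = - 46.48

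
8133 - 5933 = 2200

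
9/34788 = 3/11596 = 0.00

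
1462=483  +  979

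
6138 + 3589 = 9727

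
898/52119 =898/52119 = 0.02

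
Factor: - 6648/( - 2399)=2^3*3^1*277^1*2399^( - 1)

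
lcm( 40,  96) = 480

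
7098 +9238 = 16336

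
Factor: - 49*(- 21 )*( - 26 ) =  - 26754 = - 2^1*3^1*7^3*13^1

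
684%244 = 196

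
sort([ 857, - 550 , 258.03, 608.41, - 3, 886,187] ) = [  -  550,- 3,187, 258.03, 608.41, 857,886]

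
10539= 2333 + 8206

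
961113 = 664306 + 296807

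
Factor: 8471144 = 2^3*11^1*96263^1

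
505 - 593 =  - 88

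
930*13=12090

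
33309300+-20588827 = 12720473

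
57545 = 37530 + 20015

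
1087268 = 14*77662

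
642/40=321/20 = 16.05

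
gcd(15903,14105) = 31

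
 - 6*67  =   - 402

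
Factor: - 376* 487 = - 2^3 * 47^1 * 487^1 = - 183112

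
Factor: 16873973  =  23^1*733651^1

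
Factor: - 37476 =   -  2^2*3^3*347^1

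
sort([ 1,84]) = [ 1,84] 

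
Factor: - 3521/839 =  - 7^1*503^1 *839^ (-1 ) 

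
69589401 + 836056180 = 905645581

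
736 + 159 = 895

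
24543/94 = 24543/94  =  261.10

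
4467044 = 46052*97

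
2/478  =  1/239 = 0.00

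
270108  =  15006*18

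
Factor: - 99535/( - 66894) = 2^ ( -1 )*3^(-1)*5^1 * 17^1*1171^1*11149^ ( - 1) 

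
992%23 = 3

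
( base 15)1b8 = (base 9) 482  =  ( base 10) 398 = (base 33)C2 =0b110001110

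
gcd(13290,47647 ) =1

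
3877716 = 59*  65724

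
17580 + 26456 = 44036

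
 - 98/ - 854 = 7/61 = 0.11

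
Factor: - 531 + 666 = 3^3*5^1=135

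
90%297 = 90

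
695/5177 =695/5177 =0.13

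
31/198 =31/198= 0.16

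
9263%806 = 397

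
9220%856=660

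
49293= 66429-17136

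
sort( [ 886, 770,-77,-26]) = [ - 77, - 26, 770,886 ] 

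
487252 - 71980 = 415272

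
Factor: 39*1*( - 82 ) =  - 3198 = - 2^1 * 3^1*13^1*41^1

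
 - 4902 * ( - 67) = 328434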